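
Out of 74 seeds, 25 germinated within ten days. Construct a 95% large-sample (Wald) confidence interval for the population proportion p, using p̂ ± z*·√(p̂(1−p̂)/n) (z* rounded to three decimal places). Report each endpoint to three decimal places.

The sample proportion is 25/74 = 0.33784.
Standard error of p̂: √(0.223703/74) = √0.003023019 = 0.054982.
The 95% critical value is z* = 1.960.
Margin = 1.960·0.054982 = 0.10776.
Interval: 0.33784 ± 0.10776 → (0.230, 0.446).

(0.230, 0.446)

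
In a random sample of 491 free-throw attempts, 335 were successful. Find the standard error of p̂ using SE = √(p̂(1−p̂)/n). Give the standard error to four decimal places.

SE = 0.0210

With x = 335 successes in n = 491, p̂ = 0.68228.
p̂(1−p̂) = 0.216774.
Dividing by n and taking the root: √0.000441495 = 0.0210.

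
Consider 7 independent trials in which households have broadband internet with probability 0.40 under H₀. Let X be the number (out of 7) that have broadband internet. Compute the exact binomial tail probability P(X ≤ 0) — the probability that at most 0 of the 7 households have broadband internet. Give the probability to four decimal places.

X ~ Binomial(n=7, p=0.40).
P(X ≤ 0) = C(7,0)·0.40^0·0.60^7.
= 0.027994 = 0.0280.

P = 0.0280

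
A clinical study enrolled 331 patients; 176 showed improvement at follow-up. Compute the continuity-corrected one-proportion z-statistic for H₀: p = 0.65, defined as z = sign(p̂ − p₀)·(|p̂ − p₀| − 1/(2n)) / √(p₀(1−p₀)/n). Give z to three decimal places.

z = -4.454

With x = 176 successes in n = 331, p̂ = 0.53172. p̂ − p₀ = -0.118278.
Continuity correction 1/(2n) = 1/662 = 0.001511.
Corrected numerator: |-0.118278| − 0.001511 = 0.116767.
Null standard error: √(0.65·0.35/331) = √0.000687311 = 0.026217.
z = −0.116767/0.026217 = -4.454.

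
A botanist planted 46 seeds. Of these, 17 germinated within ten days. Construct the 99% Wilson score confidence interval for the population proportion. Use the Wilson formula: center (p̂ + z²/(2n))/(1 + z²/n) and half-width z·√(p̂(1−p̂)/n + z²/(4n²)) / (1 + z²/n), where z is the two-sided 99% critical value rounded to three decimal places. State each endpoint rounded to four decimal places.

(0.2138, 0.5582)

p̂ = 17/46 = 0.36957; z = 2.576, so z² = 6.635776.
Denominator 1 + z²/n = 1 + 6.635776/46 = 1.144256.
Center = (0.36957 + 0.072128)/1.144256 = 0.38601.
Radicand: p̂(1−p̂)/n + z²/(4n²) = 0.005064930 + 0.000784000 = 0.005848930.
Half-width = 2.576·√0.005848930/1.144256 = 0.17217.
So the interval runs from 0.2138 to 0.5582.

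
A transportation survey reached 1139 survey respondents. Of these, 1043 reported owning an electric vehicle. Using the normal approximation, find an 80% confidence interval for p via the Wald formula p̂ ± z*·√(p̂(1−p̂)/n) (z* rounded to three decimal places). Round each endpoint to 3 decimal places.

(0.905, 0.926)

Sample proportion p̂ = 1043/1139 = 0.91572.
SE(p̂) = √(0.91572·0.08428/1139) = 0.008232.
The 80% critical value is z* = 1.282.
Margin of error: 1.282 × 0.008232 = 0.01055.
So the interval runs from 0.905 to 0.926.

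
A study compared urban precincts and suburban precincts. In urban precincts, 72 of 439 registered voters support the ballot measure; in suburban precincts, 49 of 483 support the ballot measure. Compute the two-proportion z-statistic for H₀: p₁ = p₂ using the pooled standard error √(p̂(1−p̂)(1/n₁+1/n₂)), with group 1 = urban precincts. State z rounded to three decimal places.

z = 2.810

Sample proportions: p̂₁ = 72/439 = 0.16401 and p̂₂ = 49/483 = 0.10145.
Pooled p̂ = (72+49)/(439+483) = 121/922 = 0.13124.
SE = √[p̂(1−p̂)(1/n₁+1/n₂)] = √[0.13124·0.86876·(1/439+1/483)] ≈ 0.022266.
z = 0.06256/0.022266 = 2.810.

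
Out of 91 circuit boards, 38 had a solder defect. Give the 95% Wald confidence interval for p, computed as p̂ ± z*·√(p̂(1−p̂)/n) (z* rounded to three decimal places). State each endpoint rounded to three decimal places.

(0.316, 0.519)

Sample proportion p̂ = 38/91 = 0.41758.
Standard error of p̂: √(0.243207/91) = √0.002672608 = 0.051697.
z* = 1.960 at the 95% level.
Margin of error: 1.960 × 0.051697 = 0.10133.
So the interval runs from 0.316 to 0.519.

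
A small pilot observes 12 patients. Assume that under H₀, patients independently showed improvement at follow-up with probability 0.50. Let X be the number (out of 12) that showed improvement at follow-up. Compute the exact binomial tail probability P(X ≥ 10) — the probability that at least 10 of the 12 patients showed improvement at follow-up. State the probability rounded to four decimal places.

P = 0.0193

X is binomial with n = 12 and p = 0.50.
P(X ≥ 10) = C(12,10)·0.50^10·0.50^2 + C(12,11)·0.50^11·0.50^1 + C(12,12)·0.50^12·0.50^0.
= 0.016113 + 0.002930 + 0.000244 = 0.0193.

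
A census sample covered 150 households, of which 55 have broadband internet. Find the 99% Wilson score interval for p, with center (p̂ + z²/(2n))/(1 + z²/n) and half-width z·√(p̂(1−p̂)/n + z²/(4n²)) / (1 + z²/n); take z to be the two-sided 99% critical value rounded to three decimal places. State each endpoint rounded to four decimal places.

(0.2730, 0.4717)

p̂ = 55/150 = 0.36667; z = 2.576, so z² = 6.635776.
Denominator 1 + z²/n = 1 + 6.635776/150 = 1.044239.
Adjusted center: (0.36667 + z²/(2n))/1.044239 = 0.37232.
Radicand: p̂(1−p̂)/n + z²/(4n²) = 0.001548148 + 0.000073731 = 0.001621879.
Half-width = z·√(radicand)/denom = 2.576·0.040273/1.044239 = 0.09935.
So the interval runs from 0.2730 to 0.4717.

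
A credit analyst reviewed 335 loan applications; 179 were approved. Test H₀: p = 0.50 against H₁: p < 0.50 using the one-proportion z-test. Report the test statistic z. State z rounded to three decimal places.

Sample proportion p̂ = 179/335 = 0.53433.
Under H₀, SE = √(p₀(1−p₀)/n) = √(0.50·0.50/335) = √0.000746269 = 0.027318.
Test statistic: z = 0.03433/0.027318 = 1.257.

z = 1.257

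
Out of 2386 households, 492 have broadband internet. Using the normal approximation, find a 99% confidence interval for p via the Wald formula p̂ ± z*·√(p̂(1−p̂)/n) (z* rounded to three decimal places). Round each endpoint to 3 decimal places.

(0.185, 0.228)

With x = 492 successes in n = 2386, p̂ = 0.20620.
SE = √(p̂(1−p̂)/n) = √(0.163683/2386) = 0.008283.
z* = 2.576 at the 99% level.
Margin = 2.576·0.008283 = 0.02134.
So the interval runs from 0.185 to 0.228.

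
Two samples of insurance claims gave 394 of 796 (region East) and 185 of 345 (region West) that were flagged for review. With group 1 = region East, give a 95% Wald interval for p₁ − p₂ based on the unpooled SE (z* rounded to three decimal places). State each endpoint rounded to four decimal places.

p̂₁ = 394/796 = 0.49497, p̂₂ = 185/345 = 0.53623; p̂₁ − p̂₂ = -0.04126.
SE = √(0.000314039 + 0.000720833) = √0.001034872 = 0.032169.
The 95% critical value is z* = 1.960. Margin = 1.960·0.032169 = 0.06305.
Interval: -0.04126 ± 0.06305 → (-0.1043, 0.0218).

(-0.1043, 0.0218)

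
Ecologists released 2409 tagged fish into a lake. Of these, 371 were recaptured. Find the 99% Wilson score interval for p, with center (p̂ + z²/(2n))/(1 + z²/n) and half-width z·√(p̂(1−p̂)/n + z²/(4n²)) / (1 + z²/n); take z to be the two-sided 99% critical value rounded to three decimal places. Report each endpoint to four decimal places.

(0.1360, 0.1739)

p̂ = 371/2409 = 0.15401; z = 2.576, so z² = 6.635776.
Denominator 1 + z²/n = 1 + 6.635776/2409 = 1.002755.
Adjusted center: (0.15401 + z²/(2n))/1.002755 = 0.15496.
Radicand: p̂(1−p̂)/n + z²/(4n²) = 0.000054084 + 0.000000286 = 0.000054370.
Half-width = z·√(radicand)/denom = 2.576·0.007374/1.002755 = 0.01894.
CI: 0.15496 ± 0.01894 = (0.1360, 0.1739).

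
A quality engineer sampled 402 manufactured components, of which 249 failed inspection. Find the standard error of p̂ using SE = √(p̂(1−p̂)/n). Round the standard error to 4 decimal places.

SE = 0.0242

Sample proportion p̂ = 249/402 = 0.61940.
p̂(1−p̂) = 0.61940·0.38060 = 0.235744.
SE = √(0.235744/402) = √0.000586428 = 0.0242.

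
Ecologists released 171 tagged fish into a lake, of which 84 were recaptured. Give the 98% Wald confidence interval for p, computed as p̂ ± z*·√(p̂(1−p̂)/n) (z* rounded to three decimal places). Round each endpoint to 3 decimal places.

Sample proportion p̂ = 84/171 = 0.49123.
SE = √(p̂(1−p̂)/n) = √(0.249923/171) = 0.038230.
For 98% confidence, z* = 2.326.
Margin = 2.326·0.038230 = 0.08892.
Interval: 0.49123 ± 0.08892 → (0.402, 0.580).

(0.402, 0.580)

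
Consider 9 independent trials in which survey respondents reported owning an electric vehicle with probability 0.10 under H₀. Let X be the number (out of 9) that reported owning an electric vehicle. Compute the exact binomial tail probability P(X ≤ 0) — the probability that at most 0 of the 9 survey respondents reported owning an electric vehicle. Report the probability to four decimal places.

P = 0.3874

X ~ Binomial(n=9, p=0.10).
P(X ≤ 0) = C(9,0)·0.10^0·0.90^9.
= 0.387420 = 0.3874.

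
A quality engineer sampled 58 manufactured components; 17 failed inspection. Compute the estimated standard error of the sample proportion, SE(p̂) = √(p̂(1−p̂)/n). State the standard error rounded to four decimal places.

Sample proportion p̂ = 17/58 = 0.29310.
p̂(1−p̂) = 0.207192.
SE = √(0.207192/58) = 0.0598.

SE = 0.0598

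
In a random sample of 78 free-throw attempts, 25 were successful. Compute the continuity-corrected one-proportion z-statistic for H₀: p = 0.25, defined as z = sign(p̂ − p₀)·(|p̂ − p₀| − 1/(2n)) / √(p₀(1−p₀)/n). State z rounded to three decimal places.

p̂ = 25/78 = 0.32051. p̂ − p₀ = 0.070513.
1/(2n) = 0.006410.
Corrected numerator: |0.070513| − 0.006410 = 0.064103.
SE₀ = √(0.25·0.75/78) = 0.049029.
z = (+)0.064103/0.049029 = 1.307.

z = 1.307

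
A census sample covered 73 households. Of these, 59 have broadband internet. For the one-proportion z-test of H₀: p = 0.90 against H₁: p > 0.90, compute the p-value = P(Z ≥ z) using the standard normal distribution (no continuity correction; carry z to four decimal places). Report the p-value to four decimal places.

The sample proportion is 59/73 = 0.80822.
Under H₀, SE = √(p₀(1−p₀)/n) = √(0.90·0.10/73) = √0.001232877 = 0.035112.
z = (p̂ − p₀)/SE = (59/73 − 0.90)/0.035112 ≈ -2.6139.
p-value = P(Z ≥ z) with z = -2.6139 → 0.9955.

p-value = 0.9955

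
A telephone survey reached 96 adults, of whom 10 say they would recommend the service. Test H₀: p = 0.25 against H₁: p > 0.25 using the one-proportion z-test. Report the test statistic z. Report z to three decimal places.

z = -3.300

Sample proportion p̂ = 10/96 = 0.10417.
SE₀ = √(0.25·0.75/96) = 0.044194.
z = (0.10417 − 0.25)/0.044194 = -0.14583/0.044194 = -3.300.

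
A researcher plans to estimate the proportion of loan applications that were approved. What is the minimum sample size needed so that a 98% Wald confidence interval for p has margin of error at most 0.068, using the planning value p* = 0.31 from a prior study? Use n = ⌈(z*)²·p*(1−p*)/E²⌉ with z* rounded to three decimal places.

n = 251

z* = 2.326 at the 98% level.
p*(1−p*) = 0.31·0.69 = 0.2139.
Required n before rounding: 5.410276 × 0.2139 / 0.068² = 250.272.
Rounding up, n = 251.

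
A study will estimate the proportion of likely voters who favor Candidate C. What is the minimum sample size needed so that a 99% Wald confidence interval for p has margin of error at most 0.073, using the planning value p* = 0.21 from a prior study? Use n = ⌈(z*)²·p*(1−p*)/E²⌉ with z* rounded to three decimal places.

n = 207

The 99% critical value is z* = 2.576.
p*(1−p*) = 0.21·0.79 = 0.1659.
(z*)²·p*(1−p*)/E² = 6.635776·0.1659/0.005329 = 206.582.
⌈206.582⌉ = 207.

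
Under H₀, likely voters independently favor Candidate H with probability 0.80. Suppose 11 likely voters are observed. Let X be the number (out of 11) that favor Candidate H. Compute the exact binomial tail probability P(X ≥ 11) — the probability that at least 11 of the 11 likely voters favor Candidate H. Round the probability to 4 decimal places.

P = 0.0859

X ~ Binomial(n=11, p=0.80).
P(X ≥ 11) = C(11,11)·0.80^11·0.20^0.
= 0.085899 = 0.0859.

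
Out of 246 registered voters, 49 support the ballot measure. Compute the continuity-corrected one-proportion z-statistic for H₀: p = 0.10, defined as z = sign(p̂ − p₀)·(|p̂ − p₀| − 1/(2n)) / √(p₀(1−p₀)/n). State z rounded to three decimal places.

z = 5.079

p̂ = 49/246 = 0.19919. p̂ − p₀ = 0.099187.
Continuity correction 1/(2n) = 1/492 = 0.002033.
Corrected numerator: |0.099187| − 0.002033 = 0.097154.
Null standard error: √(0.10·0.90/246) = √0.000365854 = 0.019127.
z = +0.097154/0.019127 = 5.079.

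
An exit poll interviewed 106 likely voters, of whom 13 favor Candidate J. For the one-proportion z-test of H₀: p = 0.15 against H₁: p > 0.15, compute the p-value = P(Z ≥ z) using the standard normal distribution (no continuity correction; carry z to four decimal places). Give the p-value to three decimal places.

Sample proportion p̂ = 13/106 = 0.12264.
Under H₀, SE = √(p₀(1−p₀)/n) = √(0.15·0.85/106) = √0.001202830 = 0.034682.
z = (p̂ − p₀)/SE = (13/106 − 0.15)/0.034682 ≈ -0.7888.
p-value = P(Z ≥ z) with z = -0.7888 → 0.785.

p-value = 0.785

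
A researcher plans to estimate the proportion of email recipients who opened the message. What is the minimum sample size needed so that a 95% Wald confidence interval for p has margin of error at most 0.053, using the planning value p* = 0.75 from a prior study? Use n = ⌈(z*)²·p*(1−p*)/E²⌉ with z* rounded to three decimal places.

For 95% confidence, z* = 1.960.
p*(1−p*) = 0.75·0.25 = 0.1875.
Required n before rounding: 3.841600 × 0.1875 / 0.053² = 256.426.
Rounding up, n = 257.

n = 257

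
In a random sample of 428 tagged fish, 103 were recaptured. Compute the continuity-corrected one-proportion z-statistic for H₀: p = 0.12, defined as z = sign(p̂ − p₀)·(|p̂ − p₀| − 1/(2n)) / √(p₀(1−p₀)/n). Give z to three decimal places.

With x = 103 successes in n = 428, p̂ = 0.24065. p̂ − p₀ = 0.120654.
Continuity correction 1/(2n) = 1/856 = 0.001168.
Corrected numerator: |0.120654| − 0.001168 = 0.119486.
Null standard error: √(0.12·0.88/428) = √0.000246729 = 0.015708.
z = +0.119486/0.015708 = 7.607.

z = 7.607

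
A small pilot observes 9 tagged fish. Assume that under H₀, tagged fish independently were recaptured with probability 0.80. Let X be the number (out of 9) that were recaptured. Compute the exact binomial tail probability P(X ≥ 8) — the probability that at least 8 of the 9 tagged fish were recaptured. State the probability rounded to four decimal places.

X ~ Binomial(n=9, p=0.80).
P(X ≥ 8) = C(9,8)·0.80^8·0.20^1 + C(9,9)·0.80^9·0.20^0.
= 0.301990 + 0.134218 = 0.4362.

P = 0.4362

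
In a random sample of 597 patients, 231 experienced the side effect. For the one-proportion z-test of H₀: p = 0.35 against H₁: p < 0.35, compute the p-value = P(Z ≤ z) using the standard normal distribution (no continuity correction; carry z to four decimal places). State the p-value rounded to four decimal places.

p-value = 0.9708

The sample proportion is 231/597 = 0.38693.
Null standard error: √(0.35·0.65/597) = √0.000381072 = 0.019521.
z = (p̂ − p₀)/SE = (231/597 − 0.35)/0.019521 ≈ 1.8920.
From the standard normal, P(Z ≤ z) = 0.9708.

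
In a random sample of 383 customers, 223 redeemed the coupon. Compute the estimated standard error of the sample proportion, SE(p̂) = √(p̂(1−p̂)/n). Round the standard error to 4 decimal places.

SE = 0.0252

The sample proportion is 223/383 = 0.58225.
p̂(1−p̂) = 0.243235.
SE = √(0.243235/383) = √0.000635078 = 0.0252.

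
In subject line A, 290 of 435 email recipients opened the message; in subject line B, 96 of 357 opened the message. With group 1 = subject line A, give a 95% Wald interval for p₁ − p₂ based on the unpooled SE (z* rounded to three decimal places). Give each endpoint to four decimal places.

p̂₁ = 290/435 = 0.66667, p̂₂ = 96/357 = 0.26891; p̂₁ − p̂₂ = 0.39776.
SE = √(0.000510856 + 0.000550690) = √0.001061546 = 0.032581.
For 95% confidence, z* = 1.960. Margin of error = 0.06386.
CI: 0.39776 ± 0.06386 = (0.3339, 0.4616).

(0.3339, 0.4616)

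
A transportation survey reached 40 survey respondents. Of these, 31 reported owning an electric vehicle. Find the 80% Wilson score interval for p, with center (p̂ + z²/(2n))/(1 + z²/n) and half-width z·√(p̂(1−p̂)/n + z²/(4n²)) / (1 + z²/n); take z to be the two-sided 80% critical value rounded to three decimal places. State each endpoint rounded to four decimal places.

Here p̂ = 31/40 = 0.77500 and z = 1.282 (z² = 1.643524).
Denominator 1 + z²/n = 1 + 1.643524/40 = 1.041088.
Adjusted center: (0.77500 + z²/(2n))/1.041088 = 0.76415.
Radicand: p̂(1−p̂)/n + z²/(4n²) = 0.004359375 + 0.000256801 = 0.004616176.
Half-width = 1.282·√0.004616176/1.041088 = 0.08366.
So the interval runs from 0.6805 to 0.8478.

(0.6805, 0.8478)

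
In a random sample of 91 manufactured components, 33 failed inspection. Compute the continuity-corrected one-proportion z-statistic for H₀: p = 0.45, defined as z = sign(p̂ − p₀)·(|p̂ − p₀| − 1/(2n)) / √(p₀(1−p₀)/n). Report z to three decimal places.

p̂ = 33/91 = 0.36264. p̂ − p₀ = -0.087363.
1/(2n) = 0.005495.
Corrected numerator: |-0.087363| − 0.005495 = 0.081868.
Null standard error: √(0.45·0.55/91) = √0.002719780 = 0.052152.
z = −0.081868/0.052152 = -1.570.

z = -1.570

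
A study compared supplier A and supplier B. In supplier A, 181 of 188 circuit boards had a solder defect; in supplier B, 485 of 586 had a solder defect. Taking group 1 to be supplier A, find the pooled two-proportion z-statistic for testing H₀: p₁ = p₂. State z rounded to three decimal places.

p̂₁ = 181/188 = 0.96277, p̂₂ = 485/586 = 0.82765.
Pooled p̂ = (181+485)/(188+586) = 666/774 = 0.86047.
SE = √[p̂(1−p̂)(1/n₁+1/n₂)] = √[0.86047·0.13953·(1/188+1/586)] ≈ 0.029044.
z = 0.13512/0.029044 = 4.652.

z = 4.652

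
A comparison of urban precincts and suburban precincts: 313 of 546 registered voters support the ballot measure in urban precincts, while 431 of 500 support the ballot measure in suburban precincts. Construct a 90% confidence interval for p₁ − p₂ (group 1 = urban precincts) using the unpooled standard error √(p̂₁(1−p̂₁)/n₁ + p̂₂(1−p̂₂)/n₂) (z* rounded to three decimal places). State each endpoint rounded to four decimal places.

p̂₁ = 0.57326, p̂₂ = 0.86200, so the observed difference is -0.28874.
Unpooled SE = √(p̂₁(1−p̂₁)/n₁ + p̂₂(1−p̂₂)/n₂) = √(0.000448046 + 0.000237912) = 0.026191.
The 90% critical value is z* = 1.645. Margin of error = 0.04308.
So the interval runs from -0.3318 to -0.2457.

(-0.3318, -0.2457)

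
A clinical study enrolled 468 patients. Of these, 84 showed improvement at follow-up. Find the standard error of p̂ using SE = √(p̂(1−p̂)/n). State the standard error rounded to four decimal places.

SE = 0.0177

The sample proportion is 84/468 = 0.17949.
p̂(1−p̂) = 0.147273.
SE = √(0.147273/468) = √0.000314686 = 0.0177.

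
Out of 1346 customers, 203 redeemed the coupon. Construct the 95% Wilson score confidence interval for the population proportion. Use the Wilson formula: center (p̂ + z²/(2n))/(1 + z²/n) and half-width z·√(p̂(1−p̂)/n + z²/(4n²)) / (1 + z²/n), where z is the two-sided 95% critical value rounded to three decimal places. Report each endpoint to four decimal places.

Here p̂ = 203/1346 = 0.15082 and z = 1.960 (z² = 3.841600).
Denominator 1 + z²/n = 1 + 3.841600/1346 = 1.002854.
Adjusted center: (0.15082 + z²/(2n))/1.002854 = 0.15181.
Radicand: p̂(1−p̂)/n + z²/(4n²) = 0.000095150 + 0.000000530 = 0.000095680.
Half-width = 1.960·√0.000095680/1.002854 = 0.01912.
CI: 0.15181 ± 0.01912 = (0.1327, 0.1709).

(0.1327, 0.1709)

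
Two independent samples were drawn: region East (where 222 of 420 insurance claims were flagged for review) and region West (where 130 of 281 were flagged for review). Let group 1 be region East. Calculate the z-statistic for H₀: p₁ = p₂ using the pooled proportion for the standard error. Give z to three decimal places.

Sample proportions: p̂₁ = 222/420 = 0.52857 and p̂₂ = 130/281 = 0.46263.
Pooled p̂ = (222+130)/(420+281) = 352/701 = 0.50214.
SE = √[p̂(1−p̂)(1/n₁+1/n₂)] = √[0.50214·0.49786·(1/420+1/281)] ≈ 0.038534.
z = 0.06594/0.038534 = 1.711.

z = 1.711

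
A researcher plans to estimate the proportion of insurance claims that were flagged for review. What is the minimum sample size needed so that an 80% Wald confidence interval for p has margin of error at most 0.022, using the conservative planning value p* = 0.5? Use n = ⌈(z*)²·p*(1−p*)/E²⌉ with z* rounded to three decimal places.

n = 849

z* = 1.282 at the 80% level.
p*(1−p*) = 0.2500.
(z*)²·p*(1−p*)/E² = 1.643524·0.2500/0.000484 = 848.928.
⌈848.928⌉ = 849.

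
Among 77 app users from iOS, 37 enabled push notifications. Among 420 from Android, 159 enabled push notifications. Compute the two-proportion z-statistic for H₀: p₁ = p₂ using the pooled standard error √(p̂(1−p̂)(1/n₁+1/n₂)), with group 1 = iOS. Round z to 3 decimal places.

p̂₁ = 37/77 = 0.48052, p̂₂ = 159/420 = 0.37857.
Pooling: p̂ = 196/497 = 0.39437.
Pooled SE = √[0.2388415·0.01536797] ≈ 0.060585.
z = 0.10195/0.060585 = 1.683.

z = 1.683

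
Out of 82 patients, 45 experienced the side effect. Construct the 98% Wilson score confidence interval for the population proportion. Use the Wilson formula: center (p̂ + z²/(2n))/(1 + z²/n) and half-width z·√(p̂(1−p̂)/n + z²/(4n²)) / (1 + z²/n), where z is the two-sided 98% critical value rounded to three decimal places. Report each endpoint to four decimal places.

(0.4219, 0.6696)

p̂ = 45/82 = 0.54878; z = 2.326, so z² = 5.410276.
1 + z²/n = 1.065979.
Center = (0.54878 + 0.032989)/1.065979 = 0.54576.
Radicand: p̂(1−p̂)/n + z²/(4n²) = 0.003019762 + 0.000201155 = 0.003220917.
Half-width = 2.326·√0.003220917/1.065979 = 0.12384.
CI: 0.54576 ± 0.12384 = (0.4219, 0.6696).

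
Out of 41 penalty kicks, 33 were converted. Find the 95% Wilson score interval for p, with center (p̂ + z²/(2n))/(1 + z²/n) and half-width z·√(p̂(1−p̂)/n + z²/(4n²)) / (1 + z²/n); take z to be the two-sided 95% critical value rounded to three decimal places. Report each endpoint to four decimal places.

(0.6599, 0.8977)

Here p̂ = 33/41 = 0.80488 and z = 1.960 (z² = 3.841600).
1 + z²/n = 1.093698.
Adjusted center: (0.80488 + z²/(2n))/1.093698 = 0.77876.
Radicand: p̂(1−p̂)/n + z²/(4n²) = 0.003830473 + 0.000571327 = 0.004401800.
Half-width = z·√(radicand)/denom = 1.960·0.066346/1.093698 = 0.11890.
Interval: 0.77876 ± 0.11890 → (0.6599, 0.8977).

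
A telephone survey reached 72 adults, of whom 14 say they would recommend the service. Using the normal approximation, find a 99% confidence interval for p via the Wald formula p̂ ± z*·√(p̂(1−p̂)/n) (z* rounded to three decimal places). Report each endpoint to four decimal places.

(0.0743, 0.3146)

Sample proportion p̂ = 14/72 = 0.19444.
Standard error of p̂: √(0.156636/72) = √0.002175497 = 0.046642.
For 99% confidence, z* = 2.576.
Margin of error: 2.576 × 0.046642 = 0.12015.
Interval: 0.19444 ± 0.12015 → (0.0743, 0.3146).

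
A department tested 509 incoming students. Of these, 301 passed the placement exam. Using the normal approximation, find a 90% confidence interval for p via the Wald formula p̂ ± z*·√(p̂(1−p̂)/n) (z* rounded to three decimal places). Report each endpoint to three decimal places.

(0.556, 0.627)

p̂ = 301/509 = 0.59136.
SE(p̂) = √(0.59136·0.40864/509) = 0.021789.
The 90% critical value is z* = 1.645.
Margin = 1.645·0.021789 = 0.03584.
So the interval runs from 0.556 to 0.627.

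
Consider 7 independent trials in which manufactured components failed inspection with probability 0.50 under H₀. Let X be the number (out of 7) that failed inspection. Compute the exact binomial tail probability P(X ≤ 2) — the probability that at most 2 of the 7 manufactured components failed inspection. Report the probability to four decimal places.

P = 0.2266

X is binomial with n = 7 and p = 0.50.
P(X ≤ 2) = C(7,0)·0.50^0·0.50^7 + C(7,1)·0.50^1·0.50^6 + C(7,2)·0.50^2·0.50^5.
= 0.007812 + 0.054688 + 0.164062 = 0.2266.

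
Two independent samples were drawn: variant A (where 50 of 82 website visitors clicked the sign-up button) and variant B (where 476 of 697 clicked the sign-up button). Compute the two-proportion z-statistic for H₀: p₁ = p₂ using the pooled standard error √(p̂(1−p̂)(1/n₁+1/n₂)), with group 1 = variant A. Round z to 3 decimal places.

Sample proportions: p̂₁ = 50/82 = 0.60976 and p̂₂ = 476/697 = 0.68293.
Pooled p̂ = (50+476)/(82+697) = 526/779 = 0.67522.
SE = √[p̂(1−p̂)(1/n₁+1/n₂)] = √[0.67522·0.32478·(1/82+1/697)] ≈ 0.054672.
z = -0.07317/0.054672 = -1.338.

z = -1.338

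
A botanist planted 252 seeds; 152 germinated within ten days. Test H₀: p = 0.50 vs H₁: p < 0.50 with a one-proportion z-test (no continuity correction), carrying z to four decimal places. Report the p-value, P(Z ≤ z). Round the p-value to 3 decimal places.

Sample proportion p̂ = 152/252 = 0.60317.
SE₀ = √(0.50·0.50/252) = 0.031497.
Test statistic (full precision, shown to 4 dp): z = (152/252 − 0.50)/SE₀ ≈ 3.2757.
p-value = P(Z ≤ z) with z = 3.2757 → 0.999.

p-value = 0.999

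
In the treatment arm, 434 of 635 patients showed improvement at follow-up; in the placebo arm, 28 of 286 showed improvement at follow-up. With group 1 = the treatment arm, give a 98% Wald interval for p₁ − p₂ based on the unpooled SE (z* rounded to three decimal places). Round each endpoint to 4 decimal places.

(0.5263, 0.6448)

p̂₁ = 434/635 = 0.68346, p̂₂ = 28/286 = 0.09790; p̂₁ − p̂₂ = 0.58556.
SE = √(0.000340694 + 0.000308802) = √0.000649496 = 0.025485.
For 98% confidence, z* = 2.326. Margin = 2.326·0.025485 = 0.05928.
Interval: 0.58556 ± 0.05928 → (0.5263, 0.6448).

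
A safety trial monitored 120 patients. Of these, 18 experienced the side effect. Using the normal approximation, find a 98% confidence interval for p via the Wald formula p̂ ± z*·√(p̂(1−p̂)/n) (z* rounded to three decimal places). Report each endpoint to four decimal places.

Sample proportion p̂ = 18/120 = 0.15000.
SE(p̂) = √(0.15000·0.85000/120) = 0.032596.
z* = 2.326 at the 98% level.
Margin = 2.326·0.032596 = 0.07582.
CI: 0.15000 ± 0.07582 = (0.0742, 0.2258).

(0.0742, 0.2258)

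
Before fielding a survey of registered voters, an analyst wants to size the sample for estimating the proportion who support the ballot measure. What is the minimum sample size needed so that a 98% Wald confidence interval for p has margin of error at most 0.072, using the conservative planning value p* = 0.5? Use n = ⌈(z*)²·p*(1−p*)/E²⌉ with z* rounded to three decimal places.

n = 261

z* = 2.326 at the 98% level.
p*(1−p*) = 0.50·0.50 = 0.2500.
(z*)²·p*(1−p*)/E² = 5.410276·0.2500/0.005184 = 260.912.
⌈260.912⌉ = 261.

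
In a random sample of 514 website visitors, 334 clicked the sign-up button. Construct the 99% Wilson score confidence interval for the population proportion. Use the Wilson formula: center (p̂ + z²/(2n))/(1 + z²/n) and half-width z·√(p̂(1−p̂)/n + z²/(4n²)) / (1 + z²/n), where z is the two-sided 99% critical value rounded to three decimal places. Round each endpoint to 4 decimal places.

(0.5940, 0.7018)

p̂ = 334/514 = 0.64981; z = 2.576, so z² = 6.635776.
Denominator 1 + z²/n = 1 + 6.635776/514 = 1.012910.
Adjusted center: (0.64981 + z²/(2n))/1.012910 = 0.64790.
Radicand: p̂(1−p̂)/n + z²/(4n²) = 0.000442720 + 0.000006279 = 0.000448999.
Half-width = 2.576·√0.000448999/1.012910 = 0.05389.
CI: 0.64790 ± 0.05389 = (0.5940, 0.7018).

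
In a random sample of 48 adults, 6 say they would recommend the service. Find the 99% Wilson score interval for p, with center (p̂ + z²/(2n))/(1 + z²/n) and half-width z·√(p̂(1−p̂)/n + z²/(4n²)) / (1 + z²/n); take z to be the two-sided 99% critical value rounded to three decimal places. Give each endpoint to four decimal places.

p̂ = 6/48 = 0.12500; z = 2.576, so z² = 6.635776.
1 + z²/n = 1.138245.
Center = (0.12500 + 0.069123)/1.138245 = 0.17055.
Radicand: p̂(1−p̂)/n + z²/(4n²) = 0.002278646 + 0.000720028 = 0.002998674.
Half-width = z·√(radicand)/denom = 2.576·0.054760/1.138245 = 0.12393.
CI: 0.17055 ± 0.12393 = (0.0466, 0.2945).

(0.0466, 0.2945)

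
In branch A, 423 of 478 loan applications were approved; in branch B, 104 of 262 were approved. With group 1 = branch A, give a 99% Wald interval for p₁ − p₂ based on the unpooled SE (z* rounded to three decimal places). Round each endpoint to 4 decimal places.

p̂₁ = 423/478 = 0.88494, p̂₂ = 104/262 = 0.39695; p̂₁ − p̂₂ = 0.48799.
SE = √(0.000213020 + 0.000913664) = √0.001126684 = 0.033566.
z* = 2.576 at the 99% level. Margin = 2.576·0.033566 = 0.08647.
Interval: 0.48799 ± 0.08647 → (0.4015, 0.5745).

(0.4015, 0.5745)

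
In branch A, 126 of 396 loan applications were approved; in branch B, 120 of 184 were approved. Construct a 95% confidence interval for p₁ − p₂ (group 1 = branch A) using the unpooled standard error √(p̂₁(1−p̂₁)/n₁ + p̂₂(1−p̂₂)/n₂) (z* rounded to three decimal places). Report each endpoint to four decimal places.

p̂₁ = 0.31818, p̂₂ = 0.65217, so the observed difference is -0.33399.
SE = √(0.000547834 + 0.001232843) = √0.001780677 = 0.042198.
The 95% critical value is z* = 1.960. Margin = 1.960·0.042198 = 0.08271.
Interval: -0.33399 ± 0.08271 → (-0.4167, -0.2513).

(-0.4167, -0.2513)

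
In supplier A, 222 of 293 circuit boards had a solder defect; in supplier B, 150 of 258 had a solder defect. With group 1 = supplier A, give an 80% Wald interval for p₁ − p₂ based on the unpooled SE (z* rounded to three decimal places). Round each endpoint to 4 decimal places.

(0.1255, 0.2271)

p̂₁ = 0.75768, p̂₂ = 0.58140, so the observed difference is 0.17628.
SE = √(0.000626626 + 0.000943313) = √0.001569939 = 0.039622.
The 80% critical value is z* = 1.282. Margin of error = 0.05080.
Interval: 0.17628 ± 0.05080 → (0.1255, 0.2271).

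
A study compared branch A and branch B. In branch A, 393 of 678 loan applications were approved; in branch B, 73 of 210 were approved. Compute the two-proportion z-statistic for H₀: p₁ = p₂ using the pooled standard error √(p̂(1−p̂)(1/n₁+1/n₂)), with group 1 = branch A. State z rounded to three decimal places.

z = 5.883

Sample proportions: p̂₁ = 393/678 = 0.57965 and p̂₂ = 73/210 = 0.34762.
Pooling: p̂ = 466/888 = 0.52477.
SE = √[p̂(1−p̂)(1/n₁+1/n₂)] = √[0.52477·0.47523·(1/678+1/210)] ≈ 0.039438.
z = (p̂₁ − p̂₂)/SE = (0.57965 − 0.34762)/0.039438 = 0.23203/0.039438 = 5.883.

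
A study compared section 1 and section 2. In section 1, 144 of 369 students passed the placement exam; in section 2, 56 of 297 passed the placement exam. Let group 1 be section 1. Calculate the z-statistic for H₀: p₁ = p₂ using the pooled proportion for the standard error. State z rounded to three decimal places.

p̂₁ = 144/369 = 0.39024, p̂₂ = 56/297 = 0.18855.
Pooled p̂ = (144+56)/(369+297) = 200/666 = 0.30030.
Pooled SE = √[0.2101200·0.00607703] ≈ 0.035734.
z = (p̂₁ − p̂₂)/SE = (0.39024 − 0.18855)/0.035734 = 0.20169/0.035734 = 5.644.

z = 5.644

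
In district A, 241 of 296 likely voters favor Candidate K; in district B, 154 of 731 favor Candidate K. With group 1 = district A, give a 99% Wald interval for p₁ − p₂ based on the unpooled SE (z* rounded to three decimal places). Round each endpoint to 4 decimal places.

p̂₁ = 241/296 = 0.81419, p̂₂ = 154/731 = 0.21067; p̂₁ − p̂₂ = 0.60352.
Unpooled SE = √(p̂₁(1−p̂₁)/n₁ + p̂₂(1−p̂₂)/n₂) = √(0.000511098 + 0.000227481) = 0.027177.
z* = 2.576 at the 99% level. Margin of error = 0.07001.
So the interval runs from 0.5335 to 0.6735.

(0.5335, 0.6735)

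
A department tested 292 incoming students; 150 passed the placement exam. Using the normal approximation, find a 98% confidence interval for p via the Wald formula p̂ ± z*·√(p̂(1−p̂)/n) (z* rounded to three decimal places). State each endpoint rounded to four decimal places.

(0.4457, 0.5817)

With x = 150 successes in n = 292, p̂ = 0.51370.
SE = √(p̂(1−p̂)/n) = √(0.249812/292) = 0.029249.
The 98% critical value is z* = 2.326.
Margin = 2.326·0.029249 = 0.06803.
So the interval runs from 0.4457 to 0.5817.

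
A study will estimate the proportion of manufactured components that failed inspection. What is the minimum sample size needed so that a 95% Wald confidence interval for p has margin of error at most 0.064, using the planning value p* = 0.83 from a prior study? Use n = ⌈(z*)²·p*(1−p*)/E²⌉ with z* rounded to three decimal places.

The 95% critical value is z* = 1.960.
p*(1−p*) = 0.83·0.17 = 0.1411.
(z*)²·p*(1−p*)/E² = 3.841600·0.1411/0.004096 = 132.336.
⌈132.336⌉ = 133.

n = 133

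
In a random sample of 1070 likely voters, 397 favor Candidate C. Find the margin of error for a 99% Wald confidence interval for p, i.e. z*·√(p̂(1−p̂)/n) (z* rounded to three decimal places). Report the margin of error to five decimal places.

p̂ = 397/1070 = 0.37103.
Standard error of p̂: √(0.233366/1070) = √0.000218099 = 0.014768.
The 99% critical value is z* = 2.576.
So ME = 0.03804.

ME = 0.03804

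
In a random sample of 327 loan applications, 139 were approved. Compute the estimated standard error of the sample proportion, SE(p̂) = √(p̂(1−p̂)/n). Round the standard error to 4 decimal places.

The sample proportion is 139/327 = 0.42508.
p̂(1−p̂) = 0.244387.
SE = √(0.244387/327) = 0.0273.

SE = 0.0273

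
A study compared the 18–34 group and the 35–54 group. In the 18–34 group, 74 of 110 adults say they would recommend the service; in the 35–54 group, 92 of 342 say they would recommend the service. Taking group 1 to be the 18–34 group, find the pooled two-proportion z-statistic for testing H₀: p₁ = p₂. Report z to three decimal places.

z = 7.641

p̂₁ = 74/110 = 0.67273, p̂₂ = 92/342 = 0.26901.
Pooling: p̂ = 166/452 = 0.36726.
SE = √[p̂(1−p̂)(1/n₁+1/n₂)] = √[0.36726·0.63274·(1/110+1/342)] ≈ 0.052839.
z = (p̂₁ − p̂₂)/SE = (0.67273 − 0.26901)/0.052839 = 0.40372/0.052839 = 7.641.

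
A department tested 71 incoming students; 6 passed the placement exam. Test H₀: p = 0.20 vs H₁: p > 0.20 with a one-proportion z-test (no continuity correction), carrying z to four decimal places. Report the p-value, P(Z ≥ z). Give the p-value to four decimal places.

With x = 6 successes in n = 71, p̂ = 0.08451.
Null standard error: √(0.20·0.80/71) = √0.002253521 = 0.047471.
Test statistic (full precision, shown to 4 dp): z = (6/71 − 0.20)/SE₀ ≈ -2.4329.
p-value = P(Z ≥ z) with z = -2.4329 → 0.9925.

p-value = 0.9925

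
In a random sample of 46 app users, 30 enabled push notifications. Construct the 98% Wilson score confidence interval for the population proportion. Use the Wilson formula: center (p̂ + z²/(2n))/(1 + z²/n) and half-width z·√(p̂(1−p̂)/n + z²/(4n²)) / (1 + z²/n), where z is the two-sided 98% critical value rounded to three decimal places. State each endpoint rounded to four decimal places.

(0.4808, 0.7915)

Here p̂ = 30/46 = 0.65217 and z = 2.326 (z² = 5.410276).
1 + z²/n = 1.117615.
Center = (0.65217 + 0.058807)/1.117615 = 0.63616.
Radicand: p̂(1−p̂)/n + z²/(4n²) = 0.004931372 + 0.000639210 = 0.005570582.
Half-width = z·√(radicand)/denom = 2.326·0.074636/1.117615 = 0.15533.
Interval: 0.63616 ± 0.15533 → (0.4808, 0.7915).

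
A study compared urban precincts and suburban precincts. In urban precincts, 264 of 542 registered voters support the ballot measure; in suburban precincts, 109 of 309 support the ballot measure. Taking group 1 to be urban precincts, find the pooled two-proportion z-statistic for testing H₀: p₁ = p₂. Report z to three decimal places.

z = 3.798

Sample proportions: p̂₁ = 264/542 = 0.48708 and p̂₂ = 109/309 = 0.35275.
Pooling: p̂ = 373/851 = 0.43831.
Pooled SE = √[0.2461941·0.00508126] ≈ 0.035369.
z = (p̂₁ − p̂₂)/SE = (0.48708 − 0.35275)/0.035369 = 0.13433/0.035369 = 3.798.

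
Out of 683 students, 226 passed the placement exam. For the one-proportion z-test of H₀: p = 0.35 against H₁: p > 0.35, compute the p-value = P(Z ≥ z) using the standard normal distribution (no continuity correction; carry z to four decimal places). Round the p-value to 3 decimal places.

p-value = 0.852

p̂ = 226/683 = 0.33089.
Null standard error: √(0.35·0.65/683) = √0.000333089 = 0.018251.
z = (p̂ − p₀)/SE = (226/683 − 0.35)/0.018251 ≈ -1.0469.
From the standard normal, P(Z ≥ z) = 0.852.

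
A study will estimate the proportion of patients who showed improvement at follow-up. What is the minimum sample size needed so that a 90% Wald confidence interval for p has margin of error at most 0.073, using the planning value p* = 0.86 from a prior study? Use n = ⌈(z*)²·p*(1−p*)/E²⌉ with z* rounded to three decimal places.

z* = 1.645 at the 90% level.
p*(1−p*) = 0.86·0.14 = 0.1204.
(z*)²·p*(1−p*)/E² = 2.706025·0.1204/0.005329 = 61.138.
Rounding up, n = 62.

n = 62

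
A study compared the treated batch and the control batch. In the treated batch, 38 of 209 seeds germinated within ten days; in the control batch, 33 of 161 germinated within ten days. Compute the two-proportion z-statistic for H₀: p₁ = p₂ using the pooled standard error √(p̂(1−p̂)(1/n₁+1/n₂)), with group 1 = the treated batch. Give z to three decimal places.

z = -0.561

p̂₁ = 38/209 = 0.18182, p̂₂ = 33/161 = 0.20497.
Pooling: p̂ = 71/370 = 0.19189.
SE = √[p̂(1−p̂)(1/n₁+1/n₂)] = √[0.19189·0.80811·(1/209+1/161)] ≈ 0.041293.
z = -0.02315/0.041293 = -0.561.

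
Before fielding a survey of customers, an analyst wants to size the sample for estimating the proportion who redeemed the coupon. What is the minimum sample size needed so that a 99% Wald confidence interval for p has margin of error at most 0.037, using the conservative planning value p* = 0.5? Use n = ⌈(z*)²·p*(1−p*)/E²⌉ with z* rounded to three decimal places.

n = 1212

z* = 2.576 at the 99% level.
p*(1−p*) = 0.2500.
Required n before rounding: 6.635776 × 0.2500 / 0.037² = 1211.793.
Rounding up, n = 1212.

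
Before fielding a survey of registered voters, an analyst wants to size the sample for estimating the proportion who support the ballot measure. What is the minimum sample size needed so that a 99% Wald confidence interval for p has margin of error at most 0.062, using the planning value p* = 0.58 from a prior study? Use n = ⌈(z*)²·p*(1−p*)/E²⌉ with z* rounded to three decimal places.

z* = 2.576 at the 99% level.
p*(1−p*) = 0.58·0.42 = 0.2436.
(z*)²·p*(1−p*)/E² = 6.635776·0.2436/0.003844 = 420.519.
Rounding up, n = 421.

n = 421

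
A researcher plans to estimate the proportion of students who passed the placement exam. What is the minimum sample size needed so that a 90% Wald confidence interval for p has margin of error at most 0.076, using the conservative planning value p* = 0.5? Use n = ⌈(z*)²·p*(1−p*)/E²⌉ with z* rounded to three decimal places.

For 90% confidence, z* = 1.645.
p*(1−p*) = 0.50·0.50 = 0.2500.
(z*)²·p*(1−p*)/E² = 2.706025·0.2500/0.005776 = 117.124.
⌈117.124⌉ = 118.

n = 118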